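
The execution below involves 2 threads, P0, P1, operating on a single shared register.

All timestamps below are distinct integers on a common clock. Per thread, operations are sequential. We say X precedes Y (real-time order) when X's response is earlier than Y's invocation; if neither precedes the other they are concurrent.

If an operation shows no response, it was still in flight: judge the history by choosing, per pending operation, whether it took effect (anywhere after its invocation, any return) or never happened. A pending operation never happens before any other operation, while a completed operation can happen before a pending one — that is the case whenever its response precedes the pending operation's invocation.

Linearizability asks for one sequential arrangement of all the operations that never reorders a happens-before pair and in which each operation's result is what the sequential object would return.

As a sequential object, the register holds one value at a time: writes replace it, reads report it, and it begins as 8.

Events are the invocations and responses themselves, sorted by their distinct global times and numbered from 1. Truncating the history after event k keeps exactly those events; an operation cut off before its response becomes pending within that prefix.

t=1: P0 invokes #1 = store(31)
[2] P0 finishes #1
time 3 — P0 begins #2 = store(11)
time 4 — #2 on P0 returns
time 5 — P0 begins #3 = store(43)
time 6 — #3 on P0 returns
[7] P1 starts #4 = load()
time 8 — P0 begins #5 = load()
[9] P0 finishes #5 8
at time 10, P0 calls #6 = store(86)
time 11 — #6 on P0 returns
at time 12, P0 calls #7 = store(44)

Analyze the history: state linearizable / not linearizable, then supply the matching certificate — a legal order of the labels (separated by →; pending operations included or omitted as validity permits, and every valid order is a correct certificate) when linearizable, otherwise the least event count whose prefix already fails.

not linearizable — minimal violating prefix: 9 events

prefix check: 1..8 passes, 1..9 fails once #5's time-9 response joins
a single order respects real time; the 4 completed register operations fail replay along it
every completion of the 1 pending operation (#4) was checked; none linearizes
for example #1, #2, #3, #5 (pending dropped) fails at step 4: #5 load() → 8 is not legal there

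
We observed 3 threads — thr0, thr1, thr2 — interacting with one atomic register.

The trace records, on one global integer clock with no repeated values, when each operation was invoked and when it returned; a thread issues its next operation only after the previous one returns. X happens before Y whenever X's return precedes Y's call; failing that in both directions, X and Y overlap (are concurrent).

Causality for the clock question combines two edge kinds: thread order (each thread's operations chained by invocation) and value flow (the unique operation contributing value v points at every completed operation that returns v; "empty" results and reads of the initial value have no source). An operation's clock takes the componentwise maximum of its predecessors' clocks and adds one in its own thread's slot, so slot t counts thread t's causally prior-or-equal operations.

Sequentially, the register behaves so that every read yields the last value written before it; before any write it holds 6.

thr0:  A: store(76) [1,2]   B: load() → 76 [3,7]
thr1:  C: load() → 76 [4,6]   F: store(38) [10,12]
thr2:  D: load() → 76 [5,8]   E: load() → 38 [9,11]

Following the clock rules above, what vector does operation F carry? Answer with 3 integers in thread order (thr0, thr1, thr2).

invoked at 1, A has no predecessors; its own thr0 bump gives (1, 0, 0)
D, invoked 5, takes VC(A)=(1, 0, 0) under max, adds 1 for thr2 → (1, 0, 1)
C, invoked 4, takes VC(A)=(1, 0, 0) under max, adds 1 for thr1 → (1, 1, 0)
B, invoked 3, takes VC(A)=(1, 0, 0) under max, adds 1 for thr0 → (2, 0, 0)
F, invoked 10, takes VC(C)=(1, 1, 0) under max, adds 1 for thr1 → (1, 2, 0)
E, invoked 9, takes VC(D)=(1, 0, 1), VC(F)=(1, 2, 0) under max, adds 1 for thr2 → (1, 2, 2)
target: VC(F) = (1, 2, 0)

(1, 2, 0)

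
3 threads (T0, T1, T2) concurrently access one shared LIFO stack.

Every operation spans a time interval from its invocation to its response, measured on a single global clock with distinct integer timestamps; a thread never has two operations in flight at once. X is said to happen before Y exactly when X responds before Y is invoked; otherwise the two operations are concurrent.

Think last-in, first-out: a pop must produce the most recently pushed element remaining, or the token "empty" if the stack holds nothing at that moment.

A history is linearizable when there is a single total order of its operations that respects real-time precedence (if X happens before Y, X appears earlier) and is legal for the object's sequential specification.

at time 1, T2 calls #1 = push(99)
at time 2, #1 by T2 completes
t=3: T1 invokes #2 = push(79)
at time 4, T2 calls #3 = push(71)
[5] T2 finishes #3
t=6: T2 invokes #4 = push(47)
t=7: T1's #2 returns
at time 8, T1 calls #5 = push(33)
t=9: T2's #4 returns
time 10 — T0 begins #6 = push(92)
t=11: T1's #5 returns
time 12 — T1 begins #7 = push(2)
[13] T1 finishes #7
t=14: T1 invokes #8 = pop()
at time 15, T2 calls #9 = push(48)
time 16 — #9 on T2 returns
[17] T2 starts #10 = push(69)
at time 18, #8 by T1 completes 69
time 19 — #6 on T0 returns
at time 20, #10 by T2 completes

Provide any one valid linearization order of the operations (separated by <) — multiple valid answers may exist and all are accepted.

#1 < #2 < #3 < #4 < #5 < #6 < #7 < #9 < #10 < #8

step 1: #1 push(99) — stack <99>
step 2: #2 push(79) — stack <99,79>
step 3: #3 push(71) — stack <99,79,71>
step 4: #4 push(47) — stack <99,79,71,47>
step 5: #5 push(33) — stack <99,79,71,47,33>
step 6: #6 push(92) — stack <99,79,71,47,33,92>
step 7: #7 push(2) — stack <99,79,71,47,33,92,2>
step 8: #9 push(48) — stack <99,79,71,47,33,92,2,48>
step 9: #10 push(69) — stack <99,79,71,47,33,92,2,48,69>
step 10: #8 pop() → 69 — stack <99,79,71,47,33,92,2,48>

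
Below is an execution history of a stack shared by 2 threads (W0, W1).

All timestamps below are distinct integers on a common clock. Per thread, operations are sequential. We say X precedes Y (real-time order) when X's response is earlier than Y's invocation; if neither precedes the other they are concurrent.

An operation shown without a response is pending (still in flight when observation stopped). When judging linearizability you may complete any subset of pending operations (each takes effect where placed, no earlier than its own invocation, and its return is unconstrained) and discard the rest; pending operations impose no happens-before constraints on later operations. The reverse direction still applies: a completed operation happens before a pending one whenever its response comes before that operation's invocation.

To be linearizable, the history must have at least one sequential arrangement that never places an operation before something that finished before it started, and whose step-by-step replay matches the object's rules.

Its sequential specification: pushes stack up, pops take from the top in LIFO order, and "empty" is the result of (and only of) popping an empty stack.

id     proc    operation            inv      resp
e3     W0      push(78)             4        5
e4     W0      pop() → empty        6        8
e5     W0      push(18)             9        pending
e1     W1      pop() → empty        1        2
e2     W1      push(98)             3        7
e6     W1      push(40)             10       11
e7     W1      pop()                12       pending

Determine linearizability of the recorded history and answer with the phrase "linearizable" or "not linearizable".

not linearizable

already the first 8 events (up to e4's response at time 8) admit no linearization; the first 7 still do
all 3 real-time-respecting orders fail — 4 completed stack operations, no legal replay
sample order e1, e2, e3, e4 stalls at step 4 — e4 pop() → empty has no legal effect
sample order e1, e3, e2, e4 stalls at step 4 — e4 pop() → empty has no legal effect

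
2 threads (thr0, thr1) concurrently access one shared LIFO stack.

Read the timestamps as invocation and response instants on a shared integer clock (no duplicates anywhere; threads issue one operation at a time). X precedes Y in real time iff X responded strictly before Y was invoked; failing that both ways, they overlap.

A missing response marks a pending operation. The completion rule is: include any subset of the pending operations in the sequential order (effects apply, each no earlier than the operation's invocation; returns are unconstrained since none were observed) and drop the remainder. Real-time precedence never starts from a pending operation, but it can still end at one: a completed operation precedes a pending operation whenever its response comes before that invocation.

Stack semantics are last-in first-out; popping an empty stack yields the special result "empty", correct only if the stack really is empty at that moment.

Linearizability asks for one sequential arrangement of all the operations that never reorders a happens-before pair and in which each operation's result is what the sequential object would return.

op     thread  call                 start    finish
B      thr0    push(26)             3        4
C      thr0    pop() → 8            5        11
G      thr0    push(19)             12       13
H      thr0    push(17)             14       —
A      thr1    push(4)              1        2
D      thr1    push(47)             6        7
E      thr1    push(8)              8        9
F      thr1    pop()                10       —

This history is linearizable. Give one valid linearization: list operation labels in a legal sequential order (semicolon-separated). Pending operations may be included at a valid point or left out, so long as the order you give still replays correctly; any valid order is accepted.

step 1: A push(4) — stack <4>
step 2: B push(26) — stack <4,26>
step 3: D push(47) — stack <4,26,47>
step 4: E push(8) — stack <4,26,47,8>
step 5: C pop() → 8 — stack <4,26,47>
step 6: F pop() (pending, included) — stack <4,26>
step 7: G push(19) — stack <4,26,19>

A; B; D; E; C; F; G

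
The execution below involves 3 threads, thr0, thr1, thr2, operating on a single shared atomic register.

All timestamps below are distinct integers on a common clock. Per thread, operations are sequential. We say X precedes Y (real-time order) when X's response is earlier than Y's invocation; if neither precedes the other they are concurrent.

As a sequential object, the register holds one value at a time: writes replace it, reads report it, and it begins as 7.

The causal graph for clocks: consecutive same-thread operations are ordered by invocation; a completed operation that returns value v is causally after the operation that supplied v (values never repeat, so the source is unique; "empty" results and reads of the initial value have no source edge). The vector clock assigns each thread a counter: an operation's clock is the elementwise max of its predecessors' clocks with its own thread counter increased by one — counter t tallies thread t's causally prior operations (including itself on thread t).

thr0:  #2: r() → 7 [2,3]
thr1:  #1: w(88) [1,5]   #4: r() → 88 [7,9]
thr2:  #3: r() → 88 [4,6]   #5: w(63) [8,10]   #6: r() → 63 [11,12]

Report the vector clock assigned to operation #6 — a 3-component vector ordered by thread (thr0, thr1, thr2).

(0, 1, 3)

root op #1, invoked 1: fresh clock plus thr1's own tick → (0, 1, 0)
root op #2, invoked 2: fresh clock plus thr0's own tick → (1, 0, 0)
from VC(#1)=(0, 1, 0), #3 (invoked 4) maxes components and bumps thr2 → (0, 1, 1)
from VC(#1)=(0, 1, 0), #4 (invoked 7) maxes components and bumps thr1 → (0, 2, 0)
from VC(#3)=(0, 1, 1), #5 (invoked 8) maxes components and bumps thr2 → (0, 1, 2)
from VC(#5)=(0, 1, 2), #6 (invoked 11) maxes components and bumps thr2 → (0, 1, 3)
target: VC(#6) = (0, 1, 3)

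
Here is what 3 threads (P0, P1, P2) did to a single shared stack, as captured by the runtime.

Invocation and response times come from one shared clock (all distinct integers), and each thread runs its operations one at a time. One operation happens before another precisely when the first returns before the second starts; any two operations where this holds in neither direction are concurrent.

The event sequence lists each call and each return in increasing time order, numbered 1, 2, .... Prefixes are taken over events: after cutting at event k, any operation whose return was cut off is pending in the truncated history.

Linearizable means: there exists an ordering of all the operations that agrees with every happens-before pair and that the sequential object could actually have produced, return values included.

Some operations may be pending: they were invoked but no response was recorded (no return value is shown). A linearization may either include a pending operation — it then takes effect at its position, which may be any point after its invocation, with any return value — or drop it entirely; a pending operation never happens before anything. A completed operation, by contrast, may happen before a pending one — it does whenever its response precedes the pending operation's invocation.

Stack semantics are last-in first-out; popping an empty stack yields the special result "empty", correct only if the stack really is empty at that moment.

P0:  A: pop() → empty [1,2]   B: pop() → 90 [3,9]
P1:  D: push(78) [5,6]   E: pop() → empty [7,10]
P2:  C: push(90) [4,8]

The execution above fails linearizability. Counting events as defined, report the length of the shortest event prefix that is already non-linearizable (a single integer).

events 1..9 are linearizable; a witness order is A, C, B, D:
1. A pop() → empty, leaving stack <>
2. C push(90), leaving stack <90>
3. B pop() → 90, leaving stack <>
4. D push(78), leaving stack <78>
once event 10 joins (E's response, time 10), exhaustive search finds no witness
take A, B, C, D, E: step 2 already fails, because B pop() → 90 cannot occur there
take A, B, D, C, E: step 2 already fails, because B pop() → 90 cannot occur there

10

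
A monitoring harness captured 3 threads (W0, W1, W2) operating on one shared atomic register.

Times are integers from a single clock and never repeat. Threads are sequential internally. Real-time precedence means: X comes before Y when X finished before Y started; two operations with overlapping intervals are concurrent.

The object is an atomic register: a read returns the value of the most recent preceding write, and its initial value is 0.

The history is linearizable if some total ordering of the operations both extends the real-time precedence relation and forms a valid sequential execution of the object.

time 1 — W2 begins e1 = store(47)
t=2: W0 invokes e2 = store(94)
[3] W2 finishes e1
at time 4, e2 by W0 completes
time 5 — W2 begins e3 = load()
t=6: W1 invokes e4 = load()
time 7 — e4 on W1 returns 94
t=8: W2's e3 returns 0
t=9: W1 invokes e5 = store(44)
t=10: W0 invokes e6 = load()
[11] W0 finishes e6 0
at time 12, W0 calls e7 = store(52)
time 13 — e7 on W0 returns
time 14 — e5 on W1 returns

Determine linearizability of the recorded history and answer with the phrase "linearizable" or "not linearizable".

cut after 7 events: linearizable; cut after 8 events (e3 responds, time 8): not linearizable
checked exhaustively: 4 real-time-consistent orders of 4 completed operations, zero legal atomic register replays
take e1, e2, e3, e4: step 3 already fails, because e3 load() → 0 cannot occur there
take e1, e2, e4, e3: step 4 already fails, because e3 load() → 0 cannot occur there

not linearizable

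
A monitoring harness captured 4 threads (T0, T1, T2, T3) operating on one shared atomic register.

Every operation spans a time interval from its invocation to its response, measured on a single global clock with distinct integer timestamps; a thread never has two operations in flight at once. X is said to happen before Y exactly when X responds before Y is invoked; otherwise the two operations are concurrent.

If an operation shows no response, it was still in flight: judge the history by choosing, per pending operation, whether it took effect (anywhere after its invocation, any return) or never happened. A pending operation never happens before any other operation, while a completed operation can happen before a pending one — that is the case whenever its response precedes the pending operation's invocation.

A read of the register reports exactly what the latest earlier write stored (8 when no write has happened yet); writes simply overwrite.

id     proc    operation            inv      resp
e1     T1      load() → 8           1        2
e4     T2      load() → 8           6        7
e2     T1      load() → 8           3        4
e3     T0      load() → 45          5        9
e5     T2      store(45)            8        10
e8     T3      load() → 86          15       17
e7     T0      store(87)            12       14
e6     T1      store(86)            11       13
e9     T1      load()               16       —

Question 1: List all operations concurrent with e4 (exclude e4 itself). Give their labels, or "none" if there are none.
e3

overlap test against e4 [6,7]: concurrent iff the interval meets 6..7
e1 [1,2]: before
e2 [3,4]: before
e3 [5,9]: concurrent
e5 [8,10]: after
e6 [11,13]: after
e7 [12,14]: after
e8 [15,17]: after
e9 [16,…): after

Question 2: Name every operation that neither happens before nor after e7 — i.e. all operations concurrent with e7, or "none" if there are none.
e6

e7 spans [12,14]; an op avoiding the whole window 12..14 is ordered, any other is concurrent
e1 [1,2]: before
e2 [3,4]: before
e3 [5,9]: before
e4 [6,7]: before
e5 [8,10]: before
e6 [11,13]: concurrent
e8 [15,17]: after
e9 [16,…): after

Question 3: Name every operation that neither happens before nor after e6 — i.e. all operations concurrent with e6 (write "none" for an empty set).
e7

e6 spans [11,13]: anything still running between times 11 and 13 counts as concurrent
e1 [1,2]: before
e2 [3,4]: before
e3 [5,9]: before
e4 [6,7]: before
e5 [8,10]: before
e7 [12,14]: concurrent
e8 [15,17]: after
e9 [16,…): after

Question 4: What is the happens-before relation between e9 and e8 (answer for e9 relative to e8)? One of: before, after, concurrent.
concurrent

e9 spans [16,…), e8 spans [15,17]
the intervals overlap in both directions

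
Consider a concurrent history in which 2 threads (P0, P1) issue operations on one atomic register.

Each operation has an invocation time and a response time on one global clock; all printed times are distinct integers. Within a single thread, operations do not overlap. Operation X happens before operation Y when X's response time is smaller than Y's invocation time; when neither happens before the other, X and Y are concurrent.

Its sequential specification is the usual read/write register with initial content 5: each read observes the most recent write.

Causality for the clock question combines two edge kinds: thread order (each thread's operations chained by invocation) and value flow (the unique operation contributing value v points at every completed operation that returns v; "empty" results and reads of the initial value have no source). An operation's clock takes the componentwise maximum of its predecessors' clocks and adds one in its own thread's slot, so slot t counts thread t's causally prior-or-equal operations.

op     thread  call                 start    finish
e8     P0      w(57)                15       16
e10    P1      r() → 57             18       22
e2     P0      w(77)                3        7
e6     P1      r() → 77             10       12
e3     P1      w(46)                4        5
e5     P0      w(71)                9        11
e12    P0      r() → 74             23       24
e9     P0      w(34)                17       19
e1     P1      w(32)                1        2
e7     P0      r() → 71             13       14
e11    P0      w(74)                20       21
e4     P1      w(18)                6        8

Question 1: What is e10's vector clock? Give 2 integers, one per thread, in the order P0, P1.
no predecessors for e1 (invoked 1): P1 increments from zero → (0, 1)
no predecessors for e2 (invoked 3): P0 increments from zero → (1, 0)
e3 (invocation 4): componentwise max over VC(e1)=(0, 1), +1 at P1, giving (0, 2)
e5 (invocation 9): componentwise max over VC(e2)=(1, 0), +1 at P0, giving (2, 0)
e4 (invocation 6): componentwise max over VC(e3)=(0, 2), +1 at P1, giving (0, 3)
e7 (invocation 13): componentwise max over VC(e5)=(2, 0), +1 at P0, giving (3, 0)
e8 (invocation 15): componentwise max over VC(e7)=(3, 0), +1 at P0, giving (4, 0)
e6 (invocation 10): componentwise max over VC(e2)=(1, 0), VC(e4)=(0, 3), +1 at P1, giving (1, 4)
e9 (invocation 17): componentwise max over VC(e8)=(4, 0), +1 at P0, giving (5, 0)
e11 (invocation 20): componentwise max over VC(e9)=(5, 0), +1 at P0, giving (6, 0)
e12 (invocation 23): componentwise max over VC(e11)=(6, 0), +1 at P0, giving (7, 0)
e10 (invocation 18): componentwise max over VC(e6)=(1, 4), VC(e8)=(4, 0), +1 at P1, giving (4, 5)
target: VC(e10) = (4, 5)

(4, 5)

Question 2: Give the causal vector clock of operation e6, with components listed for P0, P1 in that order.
root op e1, invoked 1: fresh clock plus P1's own tick → (0, 1)
root op e2, invoked 3: fresh clock plus P0's own tick → (1, 0)
e3, invoked 4, takes VC(e1)=(0, 1) under max, adds 1 for P1 → (0, 2)
e5, invoked 9, takes VC(e2)=(1, 0) under max, adds 1 for P0 → (2, 0)
e4, invoked 6, takes VC(e3)=(0, 2) under max, adds 1 for P1 → (0, 3)
e7, invoked 13, takes VC(e5)=(2, 0) under max, adds 1 for P0 → (3, 0)
e8, invoked 15, takes VC(e7)=(3, 0) under max, adds 1 for P0 → (4, 0)
e6, invoked 10, takes VC(e2)=(1, 0), VC(e4)=(0, 3) under max, adds 1 for P1 → (1, 4)
e9, invoked 17, takes VC(e8)=(4, 0) under max, adds 1 for P0 → (5, 0)
e11, invoked 20, takes VC(e9)=(5, 0) under max, adds 1 for P0 → (6, 0)
e12, invoked 23, takes VC(e11)=(6, 0) under max, adds 1 for P0 → (7, 0)
e10, invoked 18, takes VC(e6)=(1, 4), VC(e8)=(4, 0) under max, adds 1 for P1 → (4, 5)
target: VC(e6) = (1, 4)

(1, 4)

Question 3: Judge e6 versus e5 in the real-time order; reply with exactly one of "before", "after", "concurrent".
e6 spans [10,12], e5 spans [9,11]
the intervals overlap in both directions

concurrent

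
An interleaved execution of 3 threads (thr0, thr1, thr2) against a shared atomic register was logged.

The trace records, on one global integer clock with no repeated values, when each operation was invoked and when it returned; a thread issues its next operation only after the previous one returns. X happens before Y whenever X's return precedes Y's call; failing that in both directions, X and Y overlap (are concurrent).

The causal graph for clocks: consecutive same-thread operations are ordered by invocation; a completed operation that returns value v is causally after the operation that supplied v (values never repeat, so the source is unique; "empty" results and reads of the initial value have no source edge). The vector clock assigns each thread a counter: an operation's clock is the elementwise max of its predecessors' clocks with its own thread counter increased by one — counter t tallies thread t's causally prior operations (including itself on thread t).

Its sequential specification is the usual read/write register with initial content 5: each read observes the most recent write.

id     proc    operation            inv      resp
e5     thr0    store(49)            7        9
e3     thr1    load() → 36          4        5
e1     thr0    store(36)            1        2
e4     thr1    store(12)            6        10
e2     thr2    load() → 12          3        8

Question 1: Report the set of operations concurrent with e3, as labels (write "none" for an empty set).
e2

concurrent with e3 ([4,5]): every op whose interval crosses 4..5
e1 [1,2]: before
e2 [3,8]: concurrent
e4 [6,10]: after
e5 [7,9]: after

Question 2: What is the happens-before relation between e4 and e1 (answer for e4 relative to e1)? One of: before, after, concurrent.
after

e4 spans [6,10], e1 spans [1,2]
resp(e1)=2 < inv(e4)=6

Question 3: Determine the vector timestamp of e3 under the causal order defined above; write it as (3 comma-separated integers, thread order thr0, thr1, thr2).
(1, 1, 0)

root op e1, invoked 1: fresh clock plus thr0's own tick → (1, 0, 0)
invoked at 4, e3 merges VC(e1)=(1, 0, 0) and bumps thr1's slot → (1, 1, 0)
invoked at 7, e5 merges VC(e1)=(1, 0, 0) and bumps thr0's slot → (2, 0, 0)
invoked at 6, e4 merges VC(e3)=(1, 1, 0) and bumps thr1's slot → (1, 2, 0)
invoked at 3, e2 merges VC(e4)=(1, 2, 0) and bumps thr2's slot → (1, 2, 1)
target: VC(e3) = (1, 1, 0)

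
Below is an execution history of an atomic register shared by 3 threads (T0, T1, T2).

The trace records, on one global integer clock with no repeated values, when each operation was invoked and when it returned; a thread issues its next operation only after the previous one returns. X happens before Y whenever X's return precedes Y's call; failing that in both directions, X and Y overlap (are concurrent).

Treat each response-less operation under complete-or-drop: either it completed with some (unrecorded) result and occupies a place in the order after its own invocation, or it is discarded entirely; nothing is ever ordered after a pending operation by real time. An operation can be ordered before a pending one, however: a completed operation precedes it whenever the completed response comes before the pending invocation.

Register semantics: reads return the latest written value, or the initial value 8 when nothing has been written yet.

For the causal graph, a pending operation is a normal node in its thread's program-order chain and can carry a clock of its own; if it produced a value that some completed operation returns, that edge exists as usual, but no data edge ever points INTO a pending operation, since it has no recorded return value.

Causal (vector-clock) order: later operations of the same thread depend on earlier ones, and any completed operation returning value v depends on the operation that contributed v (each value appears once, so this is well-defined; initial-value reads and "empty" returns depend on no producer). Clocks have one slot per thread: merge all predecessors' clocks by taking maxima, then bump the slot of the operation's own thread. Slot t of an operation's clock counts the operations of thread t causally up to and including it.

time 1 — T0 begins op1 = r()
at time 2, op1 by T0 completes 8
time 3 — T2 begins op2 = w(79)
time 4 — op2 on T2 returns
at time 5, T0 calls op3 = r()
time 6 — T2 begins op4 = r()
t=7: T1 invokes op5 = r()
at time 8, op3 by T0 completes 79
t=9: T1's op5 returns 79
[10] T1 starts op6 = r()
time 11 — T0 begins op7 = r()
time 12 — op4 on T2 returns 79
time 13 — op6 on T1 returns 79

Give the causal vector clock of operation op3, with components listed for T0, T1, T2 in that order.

op2, invoked 3, has no incoming edges; only T2's bump applies → (0, 0, 1)
op1, invoked 1, has no incoming edges; only T0's bump applies → (1, 0, 0)
op4, invoked 6, takes VC(op2)=(0, 0, 1) under max, adds 1 for T2 → (0, 0, 2)
op5, invoked 7, takes VC(op2)=(0, 0, 1) under max, adds 1 for T1 → (0, 1, 1)
op6, invoked 10, takes VC(op2)=(0, 0, 1), VC(op5)=(0, 1, 1) under max, adds 1 for T1 → (0, 2, 1)
op3, invoked 5, takes VC(op1)=(1, 0, 0), VC(op2)=(0, 0, 1) under max, adds 1 for T0 → (2, 0, 1)
op7, invoked 11, takes VC(op3)=(2, 0, 1) under max, adds 1 for T0 → (3, 0, 1)
target: VC(op3) = (2, 0, 1)

(2, 0, 1)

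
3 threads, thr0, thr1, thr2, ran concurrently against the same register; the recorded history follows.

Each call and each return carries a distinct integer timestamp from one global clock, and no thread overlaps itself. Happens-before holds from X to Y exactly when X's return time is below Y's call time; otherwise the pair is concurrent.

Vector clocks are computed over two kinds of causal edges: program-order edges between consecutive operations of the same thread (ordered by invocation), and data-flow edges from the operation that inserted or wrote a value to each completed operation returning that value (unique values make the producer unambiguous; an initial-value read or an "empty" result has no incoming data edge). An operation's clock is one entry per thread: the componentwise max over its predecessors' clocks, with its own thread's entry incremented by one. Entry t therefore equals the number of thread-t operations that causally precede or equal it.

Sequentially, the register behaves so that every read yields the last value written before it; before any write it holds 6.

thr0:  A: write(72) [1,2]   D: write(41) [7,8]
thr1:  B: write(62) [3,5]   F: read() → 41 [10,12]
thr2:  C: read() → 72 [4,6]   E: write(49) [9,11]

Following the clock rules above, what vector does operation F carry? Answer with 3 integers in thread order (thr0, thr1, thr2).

(2, 2, 0)

VC(B, invoked at 3): no causal predecessors; +1 on thr1 → (0, 1, 0)
VC(A, invoked at 1): no causal predecessors; +1 on thr0 → (1, 0, 0)
VC(C, invoked at 4): max of VC(A)=(1, 0, 0), then +1 on thread thr2 → (1, 0, 1)
VC(D, invoked at 7): max of VC(A)=(1, 0, 0), then +1 on thread thr0 → (2, 0, 0)
VC(E, invoked at 9): max of VC(C)=(1, 0, 1), then +1 on thread thr2 → (1, 0, 2)
VC(F, invoked at 10): max of VC(B)=(0, 1, 0), VC(D)=(2, 0, 0), then +1 on thread thr1 → (2, 2, 0)
target: VC(F) = (2, 2, 0)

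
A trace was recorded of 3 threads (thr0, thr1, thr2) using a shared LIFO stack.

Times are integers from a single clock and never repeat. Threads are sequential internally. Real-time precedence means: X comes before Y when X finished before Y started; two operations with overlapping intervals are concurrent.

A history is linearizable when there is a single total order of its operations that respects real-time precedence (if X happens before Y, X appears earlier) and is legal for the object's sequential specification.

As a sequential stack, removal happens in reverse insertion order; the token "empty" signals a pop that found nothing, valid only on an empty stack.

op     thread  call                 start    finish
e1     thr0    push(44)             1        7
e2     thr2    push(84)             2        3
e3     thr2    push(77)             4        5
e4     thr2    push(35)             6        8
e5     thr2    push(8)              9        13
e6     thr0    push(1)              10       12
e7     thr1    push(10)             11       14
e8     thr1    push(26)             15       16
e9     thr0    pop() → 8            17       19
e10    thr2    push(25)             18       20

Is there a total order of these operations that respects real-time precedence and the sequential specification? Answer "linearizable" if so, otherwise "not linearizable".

already the first 19 events (up to e9's response at time 19) admit no linearization; the first 18 still do
9 completed operations, 24 real-time-consistent orders — every LIFO stack replay fails
every completion of the 1 pending operation (e10) was checked; none linearizes
take e1, e2, e3, e4, e5, e6, e7, e8, e9 (pending dropped): step 9 already fails, because e9 pop() → 8 cannot occur there
take e1, e2, e3, e4, e5, e7, e6, e8, e9 (pending dropped): step 9 already fails, because e9 pop() → 8 cannot occur there

not linearizable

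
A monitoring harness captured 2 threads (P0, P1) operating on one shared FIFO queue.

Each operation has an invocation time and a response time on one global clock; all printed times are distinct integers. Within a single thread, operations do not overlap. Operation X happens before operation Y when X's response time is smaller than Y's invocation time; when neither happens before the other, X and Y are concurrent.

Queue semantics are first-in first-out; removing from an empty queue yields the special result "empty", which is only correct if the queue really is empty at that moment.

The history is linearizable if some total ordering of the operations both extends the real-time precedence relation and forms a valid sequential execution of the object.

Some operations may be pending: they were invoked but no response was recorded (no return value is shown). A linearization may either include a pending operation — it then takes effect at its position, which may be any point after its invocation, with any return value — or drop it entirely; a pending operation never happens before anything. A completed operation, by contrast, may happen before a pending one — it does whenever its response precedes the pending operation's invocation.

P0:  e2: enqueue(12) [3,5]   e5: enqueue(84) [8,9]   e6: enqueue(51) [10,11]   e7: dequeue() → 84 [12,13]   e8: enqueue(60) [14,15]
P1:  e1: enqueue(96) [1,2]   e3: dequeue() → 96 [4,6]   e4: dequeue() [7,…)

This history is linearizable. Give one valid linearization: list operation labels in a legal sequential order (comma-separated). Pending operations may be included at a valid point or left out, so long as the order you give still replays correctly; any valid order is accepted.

step 1: e1 enqueue(96) — queue <96>
step 2: e2 enqueue(12) — queue <96,12>
step 3: e3 dequeue() → 96 — queue <12>
step 4: e4 dequeue() (pending, included) — queue <>
step 5: e5 enqueue(84) — queue <84>
step 6: e6 enqueue(51) — queue <84,51>
step 7: e7 dequeue() → 84 — queue <51>
step 8: e8 enqueue(60) — queue <51,60>

e1, e2, e3, e4, e5, e6, e7, e8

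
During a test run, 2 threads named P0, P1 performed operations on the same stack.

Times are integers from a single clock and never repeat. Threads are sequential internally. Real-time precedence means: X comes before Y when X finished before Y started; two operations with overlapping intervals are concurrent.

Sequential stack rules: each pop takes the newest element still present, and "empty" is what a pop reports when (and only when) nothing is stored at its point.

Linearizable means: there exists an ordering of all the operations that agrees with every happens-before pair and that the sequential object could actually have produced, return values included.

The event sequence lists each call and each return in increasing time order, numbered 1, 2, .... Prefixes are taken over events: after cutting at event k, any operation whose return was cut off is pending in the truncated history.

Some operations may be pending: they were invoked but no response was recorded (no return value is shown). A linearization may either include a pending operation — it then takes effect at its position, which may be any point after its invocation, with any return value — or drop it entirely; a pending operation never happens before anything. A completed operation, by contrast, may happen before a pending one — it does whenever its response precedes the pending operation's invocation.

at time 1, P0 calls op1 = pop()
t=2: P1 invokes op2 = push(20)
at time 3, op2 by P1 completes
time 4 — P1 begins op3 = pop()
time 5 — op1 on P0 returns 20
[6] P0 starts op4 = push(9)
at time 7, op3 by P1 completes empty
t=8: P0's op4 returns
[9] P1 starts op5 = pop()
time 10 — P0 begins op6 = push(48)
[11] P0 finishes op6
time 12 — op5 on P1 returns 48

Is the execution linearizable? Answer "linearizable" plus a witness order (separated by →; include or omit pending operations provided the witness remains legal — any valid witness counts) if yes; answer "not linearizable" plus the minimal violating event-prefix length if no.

linearizable — witness: op2 → op1 → op3 → op4 → op6 → op5

after step 1 (op2 push(20)): stack <20>
after step 2 (op1 pop() → 20): stack <>
after step 3 (op3 pop() → empty): stack <>
after step 4 (op4 push(9)): stack <9>
after step 5 (op6 push(48)): stack <9,48>
after step 6 (op5 pop() → 48): stack <9>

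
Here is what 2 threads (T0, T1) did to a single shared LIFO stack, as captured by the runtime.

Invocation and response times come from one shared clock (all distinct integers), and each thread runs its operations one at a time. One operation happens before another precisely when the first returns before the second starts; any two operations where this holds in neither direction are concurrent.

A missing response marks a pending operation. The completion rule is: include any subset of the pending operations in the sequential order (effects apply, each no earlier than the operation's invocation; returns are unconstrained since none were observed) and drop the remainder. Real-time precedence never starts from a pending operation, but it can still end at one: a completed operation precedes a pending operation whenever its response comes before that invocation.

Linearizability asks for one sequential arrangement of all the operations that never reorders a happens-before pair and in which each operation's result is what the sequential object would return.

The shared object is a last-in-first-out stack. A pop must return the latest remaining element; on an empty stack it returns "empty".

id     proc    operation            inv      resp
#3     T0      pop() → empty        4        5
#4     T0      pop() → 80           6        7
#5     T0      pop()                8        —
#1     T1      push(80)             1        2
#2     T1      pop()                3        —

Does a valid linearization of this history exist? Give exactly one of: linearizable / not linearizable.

already the first 7 events (up to #4's response at time 7) admit no linearization; the first 6 still do
exactly one order of the 3 completed ops respects real time; the LIFO stack replay fails
every completion of the 1 pending operation (#2) was checked; none linearizes
sample order #1, #3, #4 (pending dropped) stalls at step 2 — #3 pop() → empty has no legal effect

not linearizable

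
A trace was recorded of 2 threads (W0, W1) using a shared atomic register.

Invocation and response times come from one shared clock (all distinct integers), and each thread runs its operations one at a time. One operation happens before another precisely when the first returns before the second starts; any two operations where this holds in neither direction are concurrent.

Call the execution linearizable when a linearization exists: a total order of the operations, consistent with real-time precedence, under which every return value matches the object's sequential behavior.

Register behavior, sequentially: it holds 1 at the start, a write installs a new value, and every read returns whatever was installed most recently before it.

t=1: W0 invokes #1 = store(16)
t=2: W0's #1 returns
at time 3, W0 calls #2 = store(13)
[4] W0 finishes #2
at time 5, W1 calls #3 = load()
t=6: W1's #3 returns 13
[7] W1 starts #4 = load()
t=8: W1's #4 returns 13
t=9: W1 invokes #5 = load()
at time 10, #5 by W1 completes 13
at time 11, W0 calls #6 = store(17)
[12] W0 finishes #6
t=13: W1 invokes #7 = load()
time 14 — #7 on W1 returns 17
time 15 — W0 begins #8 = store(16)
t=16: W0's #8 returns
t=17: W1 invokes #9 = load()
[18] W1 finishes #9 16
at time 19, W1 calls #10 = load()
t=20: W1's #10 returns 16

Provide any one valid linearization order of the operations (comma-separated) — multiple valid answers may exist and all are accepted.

after step 1 (#1 store(16)): value 16
after step 2 (#2 store(13)): value 13
after step 3 (#3 load() → 13): value 13
after step 4 (#4 load() → 13): value 13
after step 5 (#5 load() → 13): value 13
after step 6 (#6 store(17)): value 17
after step 7 (#7 load() → 17): value 17
after step 8 (#8 store(16)): value 16
after step 9 (#9 load() → 16): value 16
after step 10 (#10 load() → 16): value 16

#1, #2, #3, #4, #5, #6, #7, #8, #9, #10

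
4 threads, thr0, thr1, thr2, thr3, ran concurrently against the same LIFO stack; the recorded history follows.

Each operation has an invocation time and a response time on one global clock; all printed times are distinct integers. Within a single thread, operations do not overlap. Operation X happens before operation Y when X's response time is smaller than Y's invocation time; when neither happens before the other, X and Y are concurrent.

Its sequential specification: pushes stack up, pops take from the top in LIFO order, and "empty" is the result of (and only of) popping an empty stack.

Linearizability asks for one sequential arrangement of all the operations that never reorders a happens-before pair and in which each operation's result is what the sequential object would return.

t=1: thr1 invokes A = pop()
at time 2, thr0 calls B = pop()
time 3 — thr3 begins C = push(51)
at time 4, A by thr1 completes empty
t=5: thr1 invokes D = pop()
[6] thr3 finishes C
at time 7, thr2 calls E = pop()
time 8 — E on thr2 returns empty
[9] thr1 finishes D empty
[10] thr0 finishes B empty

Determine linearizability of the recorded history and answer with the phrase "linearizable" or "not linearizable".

not linearizable

the violation lands at event 10, B's response at time 10: events 1..9 linearize, events 1..10 do not
real-time-consistent orders of the 5 completed operations: 25 — all fail the LIFO stack replay
sample order A, B, C, D, E stalls at step 4 — D pop() → empty has no legal effect
sample order A, B, C, E, D stalls at step 4 — E pop() → empty has no legal effect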